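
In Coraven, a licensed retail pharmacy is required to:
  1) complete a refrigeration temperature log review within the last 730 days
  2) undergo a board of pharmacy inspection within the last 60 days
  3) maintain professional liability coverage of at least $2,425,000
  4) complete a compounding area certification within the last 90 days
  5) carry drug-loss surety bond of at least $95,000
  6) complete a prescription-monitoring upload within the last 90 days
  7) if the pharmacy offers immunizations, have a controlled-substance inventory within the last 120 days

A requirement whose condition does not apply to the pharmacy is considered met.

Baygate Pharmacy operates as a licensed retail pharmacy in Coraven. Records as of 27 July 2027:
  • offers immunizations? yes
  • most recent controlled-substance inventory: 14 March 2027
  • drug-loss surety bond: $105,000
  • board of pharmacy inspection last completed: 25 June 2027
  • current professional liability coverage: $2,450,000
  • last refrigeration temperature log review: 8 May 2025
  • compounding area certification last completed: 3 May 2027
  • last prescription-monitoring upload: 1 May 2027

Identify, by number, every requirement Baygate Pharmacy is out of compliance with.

1, 7

1. refrigeration temperature log review 810 days ago vs limit 730 → not met
2. board of pharmacy inspection 32 days ago vs limit 60 → met
3. professional liability coverage $2,450,000 ≥ $2,425,000 → met
4. compounding area certification 85 days ago vs limit 90 → met
5. drug-loss surety bond $105,000 ≥ $95,000 → met
6. prescription-monitoring upload 87 days ago vs limit 90 → met
7. condition 'offers immunizations' holds; controlled-substance inventory 135 days ago vs limit 120 → not met
Not met: 1, 7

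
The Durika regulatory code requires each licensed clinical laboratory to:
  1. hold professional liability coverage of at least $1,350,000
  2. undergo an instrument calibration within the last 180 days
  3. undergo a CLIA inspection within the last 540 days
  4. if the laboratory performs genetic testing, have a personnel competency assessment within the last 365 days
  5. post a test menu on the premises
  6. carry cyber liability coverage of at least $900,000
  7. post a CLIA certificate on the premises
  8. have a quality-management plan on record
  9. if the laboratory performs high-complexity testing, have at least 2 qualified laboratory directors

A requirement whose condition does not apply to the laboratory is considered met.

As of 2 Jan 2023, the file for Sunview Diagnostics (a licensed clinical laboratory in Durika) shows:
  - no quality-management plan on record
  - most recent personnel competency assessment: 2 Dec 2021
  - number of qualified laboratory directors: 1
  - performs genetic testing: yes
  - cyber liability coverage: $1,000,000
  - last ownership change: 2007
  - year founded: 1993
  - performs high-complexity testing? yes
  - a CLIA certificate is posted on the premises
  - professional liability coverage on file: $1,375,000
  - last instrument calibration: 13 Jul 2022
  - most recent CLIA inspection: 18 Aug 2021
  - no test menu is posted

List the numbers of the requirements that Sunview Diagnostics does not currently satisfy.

1. professional liability coverage $1,375,000 ≥ $1,350,000 → met
2. instrument calibration 173 days ago vs limit 180 → met
3. CLIA inspection 502 days ago vs limit 540 → met
4. condition 'performs genetic testing' holds; personnel competency assessment 396 days ago vs limit 365 → not met
5. test menu absent → not met
6. cyber liability coverage $1,000,000 ≥ $900,000 → met
7. CLIA certificate present → met
8. quality-management plan absent → not met
9. condition 'performs high-complexity testing' holds; qualified laboratory directors 1 < 2 → not met
Not met: 4, 5, 8, 9

4, 5, 8, 9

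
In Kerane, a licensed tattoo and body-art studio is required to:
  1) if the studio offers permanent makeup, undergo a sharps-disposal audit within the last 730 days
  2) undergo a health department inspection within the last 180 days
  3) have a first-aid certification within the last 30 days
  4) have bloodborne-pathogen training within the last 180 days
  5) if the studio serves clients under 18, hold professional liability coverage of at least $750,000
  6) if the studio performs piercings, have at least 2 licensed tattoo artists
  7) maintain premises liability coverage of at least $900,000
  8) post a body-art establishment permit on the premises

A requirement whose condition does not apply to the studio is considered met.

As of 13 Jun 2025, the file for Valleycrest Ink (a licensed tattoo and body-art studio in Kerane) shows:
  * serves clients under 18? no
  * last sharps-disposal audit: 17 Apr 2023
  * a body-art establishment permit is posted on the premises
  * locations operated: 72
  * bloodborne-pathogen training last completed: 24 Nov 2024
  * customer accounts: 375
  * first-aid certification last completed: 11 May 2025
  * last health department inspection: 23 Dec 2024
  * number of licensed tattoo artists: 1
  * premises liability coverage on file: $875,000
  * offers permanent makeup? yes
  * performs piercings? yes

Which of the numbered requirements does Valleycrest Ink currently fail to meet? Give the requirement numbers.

1. condition 'offers permanent makeup' holds; sharps-disposal audit 788 days ago vs limit 730 → not met
2. health department inspection 172 days ago vs limit 180 → met
3. first-aid certification 33 days ago vs limit 30 → not met
4. bloodborne-pathogen training 201 days ago vs limit 180 → not met
5. condition 'serves clients under 18' does not hold → requirement n/a → met
6. condition 'performs piercings' holds; licensed tattoo artists 1 < 2 → not met
7. premises liability coverage $875,000 < $900,000 → not met
8. body-art establishment permit present → met
Not met: 1, 3, 4, 6, 7

1, 3, 4, 6, 7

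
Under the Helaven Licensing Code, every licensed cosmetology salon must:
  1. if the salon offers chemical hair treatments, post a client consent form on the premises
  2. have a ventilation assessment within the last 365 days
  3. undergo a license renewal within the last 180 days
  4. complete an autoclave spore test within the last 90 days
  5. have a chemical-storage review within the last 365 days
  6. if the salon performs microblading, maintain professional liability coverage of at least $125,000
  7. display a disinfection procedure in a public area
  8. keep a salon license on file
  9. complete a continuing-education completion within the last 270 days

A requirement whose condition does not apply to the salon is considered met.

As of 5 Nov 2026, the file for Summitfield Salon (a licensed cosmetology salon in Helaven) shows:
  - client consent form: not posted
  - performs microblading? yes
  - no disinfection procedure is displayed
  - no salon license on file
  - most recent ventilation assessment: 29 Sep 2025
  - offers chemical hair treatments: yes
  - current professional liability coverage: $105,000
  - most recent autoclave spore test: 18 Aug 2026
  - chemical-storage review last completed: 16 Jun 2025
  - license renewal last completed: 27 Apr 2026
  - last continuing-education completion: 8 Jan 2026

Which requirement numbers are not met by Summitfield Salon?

1. condition 'offers chemical hair treatments' holds; client consent form absent → not met
2. ventilation assessment 402 days ago vs limit 365 → not met
3. license renewal 192 days ago vs limit 180 → not met
4. autoclave spore test 79 days ago vs limit 90 → met
5. chemical-storage review 507 days ago vs limit 365 → not met
6. condition 'performs microblading' holds; professional liability coverage $105,000 < $125,000 → not met
7. disinfection procedure absent → not met
8. salon license absent → not met
9. continuing-education completion 301 days ago vs limit 270 → not met
Not met: 1, 2, 3, 5, 6, 7, 8, 9

1, 2, 3, 5, 6, 7, 8, 9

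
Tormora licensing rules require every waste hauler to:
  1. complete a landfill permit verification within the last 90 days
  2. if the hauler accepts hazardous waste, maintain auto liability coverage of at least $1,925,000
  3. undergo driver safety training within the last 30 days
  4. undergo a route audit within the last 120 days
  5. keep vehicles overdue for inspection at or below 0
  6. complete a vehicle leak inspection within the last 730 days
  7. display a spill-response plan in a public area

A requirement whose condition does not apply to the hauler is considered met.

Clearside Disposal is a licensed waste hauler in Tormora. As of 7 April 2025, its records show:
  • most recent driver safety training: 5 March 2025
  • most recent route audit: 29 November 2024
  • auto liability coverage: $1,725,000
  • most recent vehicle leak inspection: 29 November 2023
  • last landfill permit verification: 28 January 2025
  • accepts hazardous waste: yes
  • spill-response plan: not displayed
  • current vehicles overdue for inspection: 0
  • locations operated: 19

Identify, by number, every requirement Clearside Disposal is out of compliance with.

2, 3, 4, 7

1. landfill permit verification 69 days ago vs limit 90 → met
2. condition 'accepts hazardous waste' holds; auto liability coverage $1,725,000 < $1,925,000 → not met
3. driver safety training 33 days ago vs limit 30 → not met
4. route audit 129 days ago vs limit 120 → not met
5. vehicles overdue for inspection 0 ≤ 0 → met
6. vehicle leak inspection 495 days ago vs limit 730 → met
7. spill-response plan absent → not met
Not met: 2, 3, 4, 7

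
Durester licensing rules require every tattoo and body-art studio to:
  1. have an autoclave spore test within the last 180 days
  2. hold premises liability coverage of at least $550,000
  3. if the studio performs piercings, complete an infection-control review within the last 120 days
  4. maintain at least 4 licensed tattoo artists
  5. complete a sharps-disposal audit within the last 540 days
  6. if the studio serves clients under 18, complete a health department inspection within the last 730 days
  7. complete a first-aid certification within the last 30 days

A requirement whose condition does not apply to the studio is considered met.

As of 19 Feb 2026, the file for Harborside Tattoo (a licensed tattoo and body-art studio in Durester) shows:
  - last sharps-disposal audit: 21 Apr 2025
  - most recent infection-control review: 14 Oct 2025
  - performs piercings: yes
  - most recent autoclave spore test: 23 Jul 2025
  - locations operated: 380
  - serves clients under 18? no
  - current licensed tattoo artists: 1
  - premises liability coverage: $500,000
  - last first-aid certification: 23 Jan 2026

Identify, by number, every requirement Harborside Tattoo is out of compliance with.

1, 2, 3, 4

1. autoclave spore test 211 days ago vs limit 180 → not met
2. premises liability coverage $500,000 < $550,000 → not met
3. condition 'performs piercings' holds; infection-control review 128 days ago vs limit 120 → not met
4. licensed tattoo artists 1 < 4 → not met
5. sharps-disposal audit 304 days ago vs limit 540 → met
6. condition 'serves clients under 18' does not hold → requirement n/a → met
7. first-aid certification 27 days ago vs limit 30 → met
Not met: 1, 2, 3, 4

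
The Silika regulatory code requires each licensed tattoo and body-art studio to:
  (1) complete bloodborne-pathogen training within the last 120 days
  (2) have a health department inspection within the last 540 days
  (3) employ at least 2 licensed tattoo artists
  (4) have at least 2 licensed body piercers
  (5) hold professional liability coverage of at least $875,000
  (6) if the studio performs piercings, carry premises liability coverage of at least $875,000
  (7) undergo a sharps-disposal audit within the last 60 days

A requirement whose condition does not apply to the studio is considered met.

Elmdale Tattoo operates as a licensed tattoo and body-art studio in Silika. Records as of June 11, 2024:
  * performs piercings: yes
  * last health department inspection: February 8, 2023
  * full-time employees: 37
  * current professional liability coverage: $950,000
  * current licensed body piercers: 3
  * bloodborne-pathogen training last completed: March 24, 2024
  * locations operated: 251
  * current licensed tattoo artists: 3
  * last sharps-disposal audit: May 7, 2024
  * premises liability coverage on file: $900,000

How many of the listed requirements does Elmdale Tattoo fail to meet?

0

1. bloodborne-pathogen training 79 days ago vs limit 120 → met
2. health department inspection 489 days ago vs limit 540 → met
3. licensed tattoo artists 3 ≥ 2 → met
4. licensed body piercers 3 ≥ 2 → met
5. professional liability coverage $950,000 ≥ $875,000 → met
6. condition 'performs piercings' holds; premises liability coverage $900,000 ≥ $875,000 → met
7. sharps-disposal audit 35 days ago vs limit 60 → met
Not met: 0 of 7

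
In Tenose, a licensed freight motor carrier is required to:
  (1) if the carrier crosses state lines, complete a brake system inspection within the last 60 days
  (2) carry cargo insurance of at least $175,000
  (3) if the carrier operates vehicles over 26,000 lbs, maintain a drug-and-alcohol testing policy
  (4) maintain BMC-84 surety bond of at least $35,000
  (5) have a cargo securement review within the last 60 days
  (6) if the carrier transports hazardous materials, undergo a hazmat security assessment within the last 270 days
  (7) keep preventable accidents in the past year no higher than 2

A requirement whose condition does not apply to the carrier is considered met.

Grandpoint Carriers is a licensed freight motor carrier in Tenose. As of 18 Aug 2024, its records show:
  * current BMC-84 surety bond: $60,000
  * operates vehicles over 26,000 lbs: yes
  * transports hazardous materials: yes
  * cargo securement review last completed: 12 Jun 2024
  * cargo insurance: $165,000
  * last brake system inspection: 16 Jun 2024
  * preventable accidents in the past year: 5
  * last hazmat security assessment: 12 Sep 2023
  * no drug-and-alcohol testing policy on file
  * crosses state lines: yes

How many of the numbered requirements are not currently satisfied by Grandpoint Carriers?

1. condition 'crosses state lines' holds; brake system inspection 63 days ago vs limit 60 → not met
2. cargo insurance $165,000 < $175,000 → not met
3. condition 'operates vehicles over 26,000 lbs' holds; drug-and-alcohol testing policy absent → not met
4. BMC-84 surety bond $60,000 ≥ $35,000 → met
5. cargo securement review 67 days ago vs limit 60 → not met
6. condition 'transports hazardous materials' holds; hazmat security assessment 341 days ago vs limit 270 → not met
7. preventable accidents in the past year 5 > 2 → not met
Not met: 6 of 7

6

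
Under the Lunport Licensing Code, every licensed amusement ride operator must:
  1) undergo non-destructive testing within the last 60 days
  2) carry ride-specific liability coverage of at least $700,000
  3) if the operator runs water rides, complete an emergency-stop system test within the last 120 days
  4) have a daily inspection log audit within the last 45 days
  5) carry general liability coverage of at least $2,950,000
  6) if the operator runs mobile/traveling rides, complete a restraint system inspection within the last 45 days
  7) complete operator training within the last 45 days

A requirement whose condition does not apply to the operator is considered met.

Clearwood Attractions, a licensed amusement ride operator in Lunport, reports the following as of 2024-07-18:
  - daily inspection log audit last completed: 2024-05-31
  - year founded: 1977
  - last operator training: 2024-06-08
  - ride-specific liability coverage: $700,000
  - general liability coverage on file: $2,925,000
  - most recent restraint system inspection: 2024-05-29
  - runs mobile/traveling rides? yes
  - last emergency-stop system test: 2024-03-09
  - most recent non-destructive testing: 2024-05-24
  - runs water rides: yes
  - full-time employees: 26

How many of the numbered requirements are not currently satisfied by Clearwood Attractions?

4

1. non-destructive testing 55 days ago vs limit 60 → met
2. ride-specific liability coverage $700,000 ≥ $700,000 → met
3. condition 'runs water rides' holds; emergency-stop system test 131 days ago vs limit 120 → not met
4. daily inspection log audit 48 days ago vs limit 45 → not met
5. general liability coverage $2,925,000 < $2,950,000 → not met
6. condition 'runs mobile/traveling rides' holds; restraint system inspection 50 days ago vs limit 45 → not met
7. operator training 40 days ago vs limit 45 → met
Not met: 4 of 7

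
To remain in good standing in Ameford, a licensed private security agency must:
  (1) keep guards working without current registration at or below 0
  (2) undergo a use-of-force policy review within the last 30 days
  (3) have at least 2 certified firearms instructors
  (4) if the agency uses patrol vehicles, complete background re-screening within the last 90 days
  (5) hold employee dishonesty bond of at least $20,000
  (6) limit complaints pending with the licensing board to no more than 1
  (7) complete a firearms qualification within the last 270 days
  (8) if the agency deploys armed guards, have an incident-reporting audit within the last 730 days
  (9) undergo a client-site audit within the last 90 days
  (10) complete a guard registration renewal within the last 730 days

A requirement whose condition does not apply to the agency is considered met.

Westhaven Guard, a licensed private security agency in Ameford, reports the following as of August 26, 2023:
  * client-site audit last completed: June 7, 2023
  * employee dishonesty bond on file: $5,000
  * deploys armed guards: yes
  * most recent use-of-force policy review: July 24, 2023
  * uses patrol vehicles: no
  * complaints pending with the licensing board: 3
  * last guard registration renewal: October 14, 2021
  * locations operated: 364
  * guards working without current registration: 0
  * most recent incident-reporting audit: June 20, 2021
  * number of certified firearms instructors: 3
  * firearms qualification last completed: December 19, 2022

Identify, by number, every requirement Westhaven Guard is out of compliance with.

1. guards working without current registration 0 ≤ 0 → met
2. use-of-force policy review 33 days ago vs limit 30 → not met
3. certified firearms instructors 3 ≥ 2 → met
4. condition 'uses patrol vehicles' does not hold → requirement n/a → met
5. employee dishonesty bond $5,000 < $20,000 → not met
6. complaints pending with the licensing board 3 > 1 → not met
7. firearms qualification 250 days ago vs limit 270 → met
8. condition 'deploys armed guards' holds; incident-reporting audit 797 days ago vs limit 730 → not met
9. client-site audit 80 days ago vs limit 90 → met
10. guard registration renewal 681 days ago vs limit 730 → met
Not met: 2, 5, 6, 8

2, 5, 6, 8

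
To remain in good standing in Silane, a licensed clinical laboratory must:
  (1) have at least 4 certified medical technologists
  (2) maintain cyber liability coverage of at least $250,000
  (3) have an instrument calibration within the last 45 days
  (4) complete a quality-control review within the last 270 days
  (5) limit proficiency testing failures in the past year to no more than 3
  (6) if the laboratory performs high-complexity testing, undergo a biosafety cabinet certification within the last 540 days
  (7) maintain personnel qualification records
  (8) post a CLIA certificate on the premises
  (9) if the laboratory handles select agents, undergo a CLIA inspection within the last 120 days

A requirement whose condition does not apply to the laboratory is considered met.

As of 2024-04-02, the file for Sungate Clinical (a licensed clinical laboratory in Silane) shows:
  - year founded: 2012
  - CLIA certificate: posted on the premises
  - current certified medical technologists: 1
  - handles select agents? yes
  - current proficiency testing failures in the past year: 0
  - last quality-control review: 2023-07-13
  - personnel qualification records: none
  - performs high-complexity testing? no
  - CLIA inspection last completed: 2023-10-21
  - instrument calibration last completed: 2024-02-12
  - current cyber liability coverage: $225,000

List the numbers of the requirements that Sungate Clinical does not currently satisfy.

1, 2, 3, 7, 9

1. certified medical technologists 1 < 4 → not met
2. cyber liability coverage $225,000 < $250,000 → not met
3. instrument calibration 50 days ago vs limit 45 → not met
4. quality-control review 264 days ago vs limit 270 → met
5. proficiency testing failures in the past year 0 ≤ 3 → met
6. condition 'performs high-complexity testing' does not hold → requirement n/a → met
7. personnel qualification records absent → not met
8. CLIA certificate present → met
9. condition 'handles select agents' holds; CLIA inspection 164 days ago vs limit 120 → not met
Not met: 1, 2, 3, 7, 9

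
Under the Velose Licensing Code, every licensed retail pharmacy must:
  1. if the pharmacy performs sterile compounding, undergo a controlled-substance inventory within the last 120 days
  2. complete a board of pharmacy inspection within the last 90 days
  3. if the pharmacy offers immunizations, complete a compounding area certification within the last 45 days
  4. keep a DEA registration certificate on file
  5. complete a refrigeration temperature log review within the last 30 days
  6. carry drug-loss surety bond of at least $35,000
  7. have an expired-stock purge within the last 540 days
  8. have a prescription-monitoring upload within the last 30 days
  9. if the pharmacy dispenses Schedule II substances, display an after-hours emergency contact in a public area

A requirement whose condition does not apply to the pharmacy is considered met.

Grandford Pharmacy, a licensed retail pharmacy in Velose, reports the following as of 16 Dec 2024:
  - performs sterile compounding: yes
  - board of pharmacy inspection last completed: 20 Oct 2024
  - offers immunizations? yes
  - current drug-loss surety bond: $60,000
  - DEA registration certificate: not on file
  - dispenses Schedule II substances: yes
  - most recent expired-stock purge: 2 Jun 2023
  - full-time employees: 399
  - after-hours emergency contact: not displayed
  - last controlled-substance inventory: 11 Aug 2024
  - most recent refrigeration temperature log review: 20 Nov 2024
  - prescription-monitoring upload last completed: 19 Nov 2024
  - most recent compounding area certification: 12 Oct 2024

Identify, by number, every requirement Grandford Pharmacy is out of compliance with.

1, 3, 4, 7, 9

1. condition 'performs sterile compounding' holds; controlled-substance inventory 127 days ago vs limit 120 → not met
2. board of pharmacy inspection 57 days ago vs limit 90 → met
3. condition 'offers immunizations' holds; compounding area certification 65 days ago vs limit 45 → not met
4. DEA registration certificate absent → not met
5. refrigeration temperature log review 26 days ago vs limit 30 → met
6. drug-loss surety bond $60,000 ≥ $35,000 → met
7. expired-stock purge 563 days ago vs limit 540 → not met
8. prescription-monitoring upload 27 days ago vs limit 30 → met
9. condition 'dispenses Schedule II substances' holds; after-hours emergency contact absent → not met
Not met: 1, 3, 4, 7, 9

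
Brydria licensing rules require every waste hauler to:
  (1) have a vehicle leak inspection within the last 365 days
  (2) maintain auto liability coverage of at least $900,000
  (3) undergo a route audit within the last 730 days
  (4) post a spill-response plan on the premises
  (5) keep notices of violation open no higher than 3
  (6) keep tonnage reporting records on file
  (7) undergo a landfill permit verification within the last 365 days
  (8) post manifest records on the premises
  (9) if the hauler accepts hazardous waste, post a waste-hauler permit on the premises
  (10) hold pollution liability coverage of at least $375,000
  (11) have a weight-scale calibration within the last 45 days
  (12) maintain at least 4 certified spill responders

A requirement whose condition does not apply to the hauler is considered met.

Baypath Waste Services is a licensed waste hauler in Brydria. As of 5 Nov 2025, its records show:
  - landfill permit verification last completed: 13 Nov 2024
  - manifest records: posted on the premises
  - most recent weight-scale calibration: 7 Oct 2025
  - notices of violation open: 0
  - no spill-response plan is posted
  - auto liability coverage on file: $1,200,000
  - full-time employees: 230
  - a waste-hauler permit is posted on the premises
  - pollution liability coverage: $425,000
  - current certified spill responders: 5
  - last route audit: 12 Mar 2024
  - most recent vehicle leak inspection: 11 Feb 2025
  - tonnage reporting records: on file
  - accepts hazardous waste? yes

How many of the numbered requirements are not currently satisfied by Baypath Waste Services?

1

1. vehicle leak inspection 267 days ago vs limit 365 → met
2. auto liability coverage $1,200,000 ≥ $900,000 → met
3. route audit 603 days ago vs limit 730 → met
4. spill-response plan absent → not met
5. notices of violation open 0 ≤ 3 → met
6. tonnage reporting records present → met
7. landfill permit verification 357 days ago vs limit 365 → met
8. manifest records present → met
9. condition 'accepts hazardous waste' holds; waste-hauler permit present → met
10. pollution liability coverage $425,000 ≥ $375,000 → met
11. weight-scale calibration 29 days ago vs limit 45 → met
12. certified spill responders 5 ≥ 4 → met
Not met: 1 of 12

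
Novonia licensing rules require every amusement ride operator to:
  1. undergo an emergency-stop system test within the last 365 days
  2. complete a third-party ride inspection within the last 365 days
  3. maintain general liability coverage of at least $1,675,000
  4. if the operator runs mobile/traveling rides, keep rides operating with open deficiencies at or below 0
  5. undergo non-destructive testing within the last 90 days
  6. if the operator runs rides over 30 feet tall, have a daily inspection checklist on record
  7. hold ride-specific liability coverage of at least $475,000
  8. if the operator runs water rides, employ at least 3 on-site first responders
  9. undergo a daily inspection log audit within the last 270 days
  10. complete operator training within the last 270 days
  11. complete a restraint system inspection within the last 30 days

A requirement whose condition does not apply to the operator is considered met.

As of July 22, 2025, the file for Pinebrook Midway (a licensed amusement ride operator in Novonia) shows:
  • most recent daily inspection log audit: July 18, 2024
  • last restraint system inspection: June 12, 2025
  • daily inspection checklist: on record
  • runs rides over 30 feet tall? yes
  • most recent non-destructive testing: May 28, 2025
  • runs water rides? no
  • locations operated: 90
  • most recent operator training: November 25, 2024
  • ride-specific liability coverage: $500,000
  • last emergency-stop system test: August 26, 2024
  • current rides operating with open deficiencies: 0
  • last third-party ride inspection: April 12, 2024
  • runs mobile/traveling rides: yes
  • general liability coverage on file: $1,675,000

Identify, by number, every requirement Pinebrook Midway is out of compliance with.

1. emergency-stop system test 330 days ago vs limit 365 → met
2. third-party ride inspection 466 days ago vs limit 365 → not met
3. general liability coverage $1,675,000 ≥ $1,675,000 → met
4. condition 'runs mobile/traveling rides' holds; rides operating with open deficiencies 0 ≤ 0 → met
5. non-destructive testing 55 days ago vs limit 90 → met
6. condition 'runs rides over 30 feet tall' holds; daily inspection checklist present → met
7. ride-specific liability coverage $500,000 ≥ $475,000 → met
8. condition 'runs water rides' does not hold → requirement n/a → met
9. daily inspection log audit 369 days ago vs limit 270 → not met
10. operator training 239 days ago vs limit 270 → met
11. restraint system inspection 40 days ago vs limit 30 → not met
Not met: 2, 9, 11

2, 9, 11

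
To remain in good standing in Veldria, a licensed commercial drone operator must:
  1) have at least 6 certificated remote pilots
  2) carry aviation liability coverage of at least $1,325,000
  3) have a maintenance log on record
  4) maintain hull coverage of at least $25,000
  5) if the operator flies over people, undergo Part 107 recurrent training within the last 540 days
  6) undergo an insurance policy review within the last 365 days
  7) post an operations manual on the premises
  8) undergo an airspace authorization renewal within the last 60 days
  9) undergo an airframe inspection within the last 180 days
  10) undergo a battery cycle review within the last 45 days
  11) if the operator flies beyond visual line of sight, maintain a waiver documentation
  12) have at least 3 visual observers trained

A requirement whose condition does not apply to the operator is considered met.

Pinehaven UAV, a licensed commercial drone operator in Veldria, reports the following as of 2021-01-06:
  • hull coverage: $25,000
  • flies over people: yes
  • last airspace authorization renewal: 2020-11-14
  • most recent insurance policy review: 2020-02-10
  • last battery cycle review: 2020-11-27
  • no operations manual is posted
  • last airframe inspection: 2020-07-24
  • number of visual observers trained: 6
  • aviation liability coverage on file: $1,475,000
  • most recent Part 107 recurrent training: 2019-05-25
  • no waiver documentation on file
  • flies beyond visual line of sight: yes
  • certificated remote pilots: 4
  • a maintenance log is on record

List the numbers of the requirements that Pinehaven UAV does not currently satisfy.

1. certificated remote pilots 4 < 6 → not met
2. aviation liability coverage $1,475,000 ≥ $1,325,000 → met
3. maintenance log present → met
4. hull coverage $25,000 ≥ $25,000 → met
5. condition 'flies over people' holds; Part 107 recurrent training 592 days ago vs limit 540 → not met
6. insurance policy review 331 days ago vs limit 365 → met
7. operations manual absent → not met
8. airspace authorization renewal 53 days ago vs limit 60 → met
9. airframe inspection 166 days ago vs limit 180 → met
10. battery cycle review 40 days ago vs limit 45 → met
11. condition 'flies beyond visual line of sight' holds; waiver documentation absent → not met
12. visual observers trained 6 ≥ 3 → met
Not met: 1, 5, 7, 11

1, 5, 7, 11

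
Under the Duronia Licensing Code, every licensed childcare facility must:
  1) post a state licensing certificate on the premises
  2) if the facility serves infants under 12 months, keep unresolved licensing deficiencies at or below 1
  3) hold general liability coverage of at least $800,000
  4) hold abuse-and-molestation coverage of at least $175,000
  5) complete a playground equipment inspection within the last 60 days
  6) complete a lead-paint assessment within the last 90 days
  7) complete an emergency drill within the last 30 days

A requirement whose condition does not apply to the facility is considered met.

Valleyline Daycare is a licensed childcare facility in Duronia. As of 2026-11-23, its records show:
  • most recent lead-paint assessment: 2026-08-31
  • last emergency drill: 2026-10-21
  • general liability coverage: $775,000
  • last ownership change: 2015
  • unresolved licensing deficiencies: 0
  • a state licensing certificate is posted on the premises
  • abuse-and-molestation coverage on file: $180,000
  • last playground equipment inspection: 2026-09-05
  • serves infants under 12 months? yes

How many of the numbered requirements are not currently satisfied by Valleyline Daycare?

3

1. state licensing certificate present → met
2. condition 'serves infants under 12 months' holds; unresolved licensing deficiencies 0 ≤ 1 → met
3. general liability coverage $775,000 < $800,000 → not met
4. abuse-and-molestation coverage $180,000 ≥ $175,000 → met
5. playground equipment inspection 79 days ago vs limit 60 → not met
6. lead-paint assessment 84 days ago vs limit 90 → met
7. emergency drill 33 days ago vs limit 30 → not met
Not met: 3 of 7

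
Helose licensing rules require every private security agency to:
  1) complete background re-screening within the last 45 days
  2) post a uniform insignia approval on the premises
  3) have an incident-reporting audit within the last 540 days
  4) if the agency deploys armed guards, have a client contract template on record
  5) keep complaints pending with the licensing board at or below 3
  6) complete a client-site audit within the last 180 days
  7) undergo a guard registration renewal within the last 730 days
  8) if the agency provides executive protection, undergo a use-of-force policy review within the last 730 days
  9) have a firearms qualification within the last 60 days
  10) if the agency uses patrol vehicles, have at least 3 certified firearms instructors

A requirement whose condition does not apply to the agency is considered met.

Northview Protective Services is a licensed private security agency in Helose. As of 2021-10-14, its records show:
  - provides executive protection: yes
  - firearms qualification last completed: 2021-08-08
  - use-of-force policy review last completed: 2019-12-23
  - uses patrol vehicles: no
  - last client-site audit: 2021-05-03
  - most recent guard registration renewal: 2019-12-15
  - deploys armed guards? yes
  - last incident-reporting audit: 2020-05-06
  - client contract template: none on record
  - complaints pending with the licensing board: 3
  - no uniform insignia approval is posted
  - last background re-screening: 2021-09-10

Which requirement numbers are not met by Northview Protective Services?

1. background re-screening 34 days ago vs limit 45 → met
2. uniform insignia approval absent → not met
3. incident-reporting audit 526 days ago vs limit 540 → met
4. condition 'deploys armed guards' holds; client contract template absent → not met
5. complaints pending with the licensing board 3 ≤ 3 → met
6. client-site audit 164 days ago vs limit 180 → met
7. guard registration renewal 669 days ago vs limit 730 → met
8. condition 'provides executive protection' holds; use-of-force policy review 661 days ago vs limit 730 → met
9. firearms qualification 67 days ago vs limit 60 → not met
10. condition 'uses patrol vehicles' does not hold → requirement n/a → met
Not met: 2, 4, 9

2, 4, 9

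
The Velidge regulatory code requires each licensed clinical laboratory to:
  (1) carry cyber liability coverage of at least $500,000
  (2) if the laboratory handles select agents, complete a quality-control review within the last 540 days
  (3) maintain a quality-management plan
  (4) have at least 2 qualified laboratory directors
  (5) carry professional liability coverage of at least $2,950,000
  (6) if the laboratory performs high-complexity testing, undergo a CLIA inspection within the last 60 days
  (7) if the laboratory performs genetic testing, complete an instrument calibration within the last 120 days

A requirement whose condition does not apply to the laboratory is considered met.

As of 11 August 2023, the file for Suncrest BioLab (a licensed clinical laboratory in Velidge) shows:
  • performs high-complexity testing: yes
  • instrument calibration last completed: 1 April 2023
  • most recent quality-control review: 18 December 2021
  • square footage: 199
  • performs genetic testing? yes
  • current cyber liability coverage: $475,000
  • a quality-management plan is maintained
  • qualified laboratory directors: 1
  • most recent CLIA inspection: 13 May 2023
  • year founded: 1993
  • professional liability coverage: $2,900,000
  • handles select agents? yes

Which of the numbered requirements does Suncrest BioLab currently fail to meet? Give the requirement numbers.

1. cyber liability coverage $475,000 < $500,000 → not met
2. condition 'handles select agents' holds; quality-control review 601 days ago vs limit 540 → not met
3. quality-management plan present → met
4. qualified laboratory directors 1 < 2 → not met
5. professional liability coverage $2,900,000 < $2,950,000 → not met
6. condition 'performs high-complexity testing' holds; CLIA inspection 90 days ago vs limit 60 → not met
7. condition 'performs genetic testing' holds; instrument calibration 132 days ago vs limit 120 → not met
Not met: 1, 2, 4, 5, 6, 7

1, 2, 4, 5, 6, 7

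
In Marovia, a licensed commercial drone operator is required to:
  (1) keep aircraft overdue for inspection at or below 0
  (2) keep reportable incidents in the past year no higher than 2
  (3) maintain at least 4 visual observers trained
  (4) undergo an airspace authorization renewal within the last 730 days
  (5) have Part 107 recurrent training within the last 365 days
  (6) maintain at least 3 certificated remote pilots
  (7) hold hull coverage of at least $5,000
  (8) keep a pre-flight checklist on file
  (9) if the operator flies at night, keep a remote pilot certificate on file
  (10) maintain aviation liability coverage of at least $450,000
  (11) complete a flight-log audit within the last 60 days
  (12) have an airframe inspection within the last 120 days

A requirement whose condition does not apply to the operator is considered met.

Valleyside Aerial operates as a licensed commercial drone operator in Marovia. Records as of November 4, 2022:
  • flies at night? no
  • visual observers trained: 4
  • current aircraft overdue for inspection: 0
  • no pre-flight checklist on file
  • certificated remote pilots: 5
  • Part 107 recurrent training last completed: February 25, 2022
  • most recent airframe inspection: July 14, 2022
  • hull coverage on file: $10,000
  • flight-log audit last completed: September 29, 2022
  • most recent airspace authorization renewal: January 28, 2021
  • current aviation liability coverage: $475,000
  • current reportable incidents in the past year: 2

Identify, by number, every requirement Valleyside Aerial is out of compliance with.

1. aircraft overdue for inspection 0 ≤ 0 → met
2. reportable incidents in the past year 2 ≤ 2 → met
3. visual observers trained 4 ≥ 4 → met
4. airspace authorization renewal 645 days ago vs limit 730 → met
5. Part 107 recurrent training 252 days ago vs limit 365 → met
6. certificated remote pilots 5 ≥ 3 → met
7. hull coverage $10,000 ≥ $5,000 → met
8. pre-flight checklist absent → not met
9. condition 'flies at night' does not hold → requirement n/a → met
10. aviation liability coverage $475,000 ≥ $450,000 → met
11. flight-log audit 36 days ago vs limit 60 → met
12. airframe inspection 113 days ago vs limit 120 → met
Not met: 8

8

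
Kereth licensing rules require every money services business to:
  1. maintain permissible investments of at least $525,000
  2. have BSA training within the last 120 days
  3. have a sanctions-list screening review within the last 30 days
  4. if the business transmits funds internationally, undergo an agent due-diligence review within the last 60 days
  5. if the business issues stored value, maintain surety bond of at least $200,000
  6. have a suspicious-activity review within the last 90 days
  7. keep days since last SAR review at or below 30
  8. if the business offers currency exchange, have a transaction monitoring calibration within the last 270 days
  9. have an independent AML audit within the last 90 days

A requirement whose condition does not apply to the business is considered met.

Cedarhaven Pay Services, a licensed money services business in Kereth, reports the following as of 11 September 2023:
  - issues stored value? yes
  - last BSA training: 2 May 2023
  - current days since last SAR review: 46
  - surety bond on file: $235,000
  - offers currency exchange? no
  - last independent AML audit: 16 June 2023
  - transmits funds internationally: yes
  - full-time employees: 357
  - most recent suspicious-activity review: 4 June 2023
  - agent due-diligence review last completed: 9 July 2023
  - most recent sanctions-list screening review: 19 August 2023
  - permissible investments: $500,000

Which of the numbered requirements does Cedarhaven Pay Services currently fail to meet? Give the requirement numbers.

1, 2, 4, 6, 7

1. permissible investments $500,000 < $525,000 → not met
2. BSA training 132 days ago vs limit 120 → not met
3. sanctions-list screening review 23 days ago vs limit 30 → met
4. condition 'transmits funds internationally' holds; agent due-diligence review 64 days ago vs limit 60 → not met
5. condition 'issues stored value' holds; surety bond $235,000 ≥ $200,000 → met
6. suspicious-activity review 99 days ago vs limit 90 → not met
7. days since last SAR review 46 > 30 → not met
8. condition 'offers currency exchange' does not hold → requirement n/a → met
9. independent AML audit 87 days ago vs limit 90 → met
Not met: 1, 2, 4, 6, 7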